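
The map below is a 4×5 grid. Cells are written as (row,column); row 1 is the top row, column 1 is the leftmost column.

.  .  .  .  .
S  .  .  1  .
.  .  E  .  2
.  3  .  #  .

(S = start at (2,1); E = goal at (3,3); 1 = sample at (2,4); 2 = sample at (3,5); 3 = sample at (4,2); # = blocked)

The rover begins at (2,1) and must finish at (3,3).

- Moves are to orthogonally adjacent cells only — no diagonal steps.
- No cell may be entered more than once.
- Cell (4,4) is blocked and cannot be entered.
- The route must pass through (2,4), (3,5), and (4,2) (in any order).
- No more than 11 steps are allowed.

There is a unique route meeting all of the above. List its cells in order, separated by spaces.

(2,1) (3,1) (4,1) (4,2) (3,2) (2,2) (2,3) (2,4) (2,5) (3,5) (3,4) (3,3)

Any route must reach (2,4), (3,5), and (4,2) and still end at (3,3) within 11 moves, so the order of the required stops is forced.
Route from (2,1): 2× down (reaching (4,1)), right to (4,2), 2× up (reaching (2,2)), 3× right (reaching (2,5)), down to (3,5), 2× left (reaching (3,3)) — 11 moves in all.
Check: all required cells visited; 11 ≤ 11 moves.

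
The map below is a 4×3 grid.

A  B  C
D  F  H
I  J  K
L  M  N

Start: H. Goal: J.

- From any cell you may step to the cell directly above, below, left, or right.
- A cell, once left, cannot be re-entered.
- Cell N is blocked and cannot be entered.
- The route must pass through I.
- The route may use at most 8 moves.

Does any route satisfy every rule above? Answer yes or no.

One route that works: H → F → D → I → J.

yes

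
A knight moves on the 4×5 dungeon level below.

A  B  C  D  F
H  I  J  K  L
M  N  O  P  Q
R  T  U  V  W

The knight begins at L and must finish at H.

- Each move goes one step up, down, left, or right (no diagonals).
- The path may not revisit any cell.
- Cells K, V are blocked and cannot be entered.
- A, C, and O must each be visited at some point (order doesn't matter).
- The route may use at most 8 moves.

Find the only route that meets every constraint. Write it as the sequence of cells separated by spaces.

The 8-move cap with required stops at A, C, O leaves no slack for detours.
Route from L: down 1 to Q, left 2 to O, up 2 to C, left 2 to A, down 1 to H — 8 moves in all.
Check: all required cells visited; 8 ≤ 8 moves.

L Q P O J C B A H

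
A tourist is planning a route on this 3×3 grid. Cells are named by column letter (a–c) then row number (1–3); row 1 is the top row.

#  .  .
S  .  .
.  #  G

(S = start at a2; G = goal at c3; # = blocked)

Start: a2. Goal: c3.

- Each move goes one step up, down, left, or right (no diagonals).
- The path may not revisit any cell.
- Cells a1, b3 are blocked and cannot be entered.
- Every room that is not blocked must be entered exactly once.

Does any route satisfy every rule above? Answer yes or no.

Cell a3 has only one open neighbour but is neither the start nor the goal, so a Hamiltonian route would have to both enter and leave it through the same neighbour — impossible without revisiting.

no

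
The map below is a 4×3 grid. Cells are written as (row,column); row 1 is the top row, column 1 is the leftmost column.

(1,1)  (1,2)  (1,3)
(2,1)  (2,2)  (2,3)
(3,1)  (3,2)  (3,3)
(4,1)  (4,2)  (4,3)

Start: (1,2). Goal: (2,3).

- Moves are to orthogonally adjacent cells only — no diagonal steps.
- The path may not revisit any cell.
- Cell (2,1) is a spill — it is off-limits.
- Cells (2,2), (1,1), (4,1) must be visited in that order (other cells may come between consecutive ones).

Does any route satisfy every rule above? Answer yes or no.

no

(1,1) must be visited but has only one open neighbour ((1,2)), and it is neither the start nor the goal — the route would have to enter and leave through (1,2), re-entering it.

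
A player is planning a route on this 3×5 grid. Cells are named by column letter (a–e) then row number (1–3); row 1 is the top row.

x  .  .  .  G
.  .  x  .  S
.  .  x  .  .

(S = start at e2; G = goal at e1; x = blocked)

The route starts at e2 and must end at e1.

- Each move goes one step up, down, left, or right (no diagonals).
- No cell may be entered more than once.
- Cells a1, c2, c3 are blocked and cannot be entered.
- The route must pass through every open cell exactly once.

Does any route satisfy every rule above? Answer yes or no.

Exhausting the options from e2, every branch either dead-ends against blocked cells, would have to re-enter a cell already used, or reaches the goal with a constraint still unmet.

no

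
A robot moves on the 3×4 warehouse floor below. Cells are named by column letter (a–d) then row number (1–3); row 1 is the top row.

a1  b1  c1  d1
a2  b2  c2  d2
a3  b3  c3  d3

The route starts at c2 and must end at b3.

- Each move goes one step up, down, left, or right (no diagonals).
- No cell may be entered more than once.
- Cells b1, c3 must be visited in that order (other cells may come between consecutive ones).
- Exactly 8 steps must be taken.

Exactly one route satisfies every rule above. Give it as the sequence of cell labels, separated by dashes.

The waypoints must appear in the order b1, c3, with no cell reused.
Route from c2: left 1 to b2, up 1 to b1, right 2 to d1, down 2 to d3, left 2 to b3 — 8 moves in all.
Check: order respected (b1 at step 2, c3 at step 7); 8 moves as required.

c2 - b2 - b1 - c1 - d1 - d2 - d3 - c3 - b3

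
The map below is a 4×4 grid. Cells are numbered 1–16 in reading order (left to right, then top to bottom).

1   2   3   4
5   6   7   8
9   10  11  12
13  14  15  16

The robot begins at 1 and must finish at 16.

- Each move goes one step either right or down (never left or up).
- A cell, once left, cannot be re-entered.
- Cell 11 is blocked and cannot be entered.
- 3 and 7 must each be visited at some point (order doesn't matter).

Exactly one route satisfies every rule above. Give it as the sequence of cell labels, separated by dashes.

1 - 2 - 3 - 7 - 8 - 12 - 16

Moves only go right or down, so the column and row indices never decrease.
Route from 1: 2× right (reaching 3), down to 7, right to 8, 2× down (reaching 16) — 6 moves in all.
Check: all required cells visited.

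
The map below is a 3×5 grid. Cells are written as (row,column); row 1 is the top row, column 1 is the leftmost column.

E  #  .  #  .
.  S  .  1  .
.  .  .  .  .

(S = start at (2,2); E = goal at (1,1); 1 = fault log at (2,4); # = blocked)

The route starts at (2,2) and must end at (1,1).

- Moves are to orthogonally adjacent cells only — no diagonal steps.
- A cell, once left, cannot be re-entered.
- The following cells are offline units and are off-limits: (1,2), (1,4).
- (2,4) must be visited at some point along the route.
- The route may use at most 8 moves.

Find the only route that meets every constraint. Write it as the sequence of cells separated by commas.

The budget equals the shortest possible length, so every move has to be on a shortest route through the required cells.
Route from (2,2): 2× right (reaching (2,4)), down to (3,4), 3× left (reaching (3,1)), 2× up (reaching (1,1)) — 8 moves in all.
Check: all required cells visited; 8 ≤ 8 moves.

(2,2), (2,3), (2,4), (3,4), (3,3), (3,2), (3,1), (2,1), (1,1)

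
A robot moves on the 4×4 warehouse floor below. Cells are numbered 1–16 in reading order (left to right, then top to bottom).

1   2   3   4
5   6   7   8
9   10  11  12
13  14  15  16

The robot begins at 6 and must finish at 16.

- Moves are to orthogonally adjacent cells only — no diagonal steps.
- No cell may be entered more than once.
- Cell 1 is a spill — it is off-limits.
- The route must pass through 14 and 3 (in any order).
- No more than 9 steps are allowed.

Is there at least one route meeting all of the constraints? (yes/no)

yes

One route that works: 6 → 2 → 3 → 7 → 11 → 10 → 14 → 15 → 16.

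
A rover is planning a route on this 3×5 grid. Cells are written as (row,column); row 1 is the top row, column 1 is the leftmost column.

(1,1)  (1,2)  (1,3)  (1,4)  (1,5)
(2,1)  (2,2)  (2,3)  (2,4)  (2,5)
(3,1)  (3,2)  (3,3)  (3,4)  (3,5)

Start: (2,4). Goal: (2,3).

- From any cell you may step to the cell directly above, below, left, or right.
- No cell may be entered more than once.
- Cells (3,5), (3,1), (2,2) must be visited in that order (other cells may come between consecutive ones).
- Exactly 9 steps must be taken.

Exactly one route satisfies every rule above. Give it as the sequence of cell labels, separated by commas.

(2,4), (2,5), (3,5), (3,4), (3,3), (3,2), (3,1), (2,1), (2,2), (2,3)

The waypoints must appear in the order (3,5), (3,1), (2,2), with no cell reused.
Route from (2,4): right to (2,5), down to (3,5), 4× left (reaching (3,1)), up to (2,1), 2× right (reaching (2,3)) — 9 moves in all.
Check: order respected ((3,5) at step 2, (3,1) at step 6, (2,2) at step 8); 9 moves as required.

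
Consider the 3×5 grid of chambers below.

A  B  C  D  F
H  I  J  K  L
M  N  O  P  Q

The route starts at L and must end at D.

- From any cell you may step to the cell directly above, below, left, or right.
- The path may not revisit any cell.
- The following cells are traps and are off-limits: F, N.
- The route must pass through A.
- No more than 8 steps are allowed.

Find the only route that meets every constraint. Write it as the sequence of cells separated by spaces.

L K J I H A B C D

The 8-move cap with required stops at A leaves no slack for detours.
Route from L: 4× left (reaching H), up to A, 3× right (reaching D) — 8 moves in all.
Check: all required cells visited; 8 ≤ 8 moves.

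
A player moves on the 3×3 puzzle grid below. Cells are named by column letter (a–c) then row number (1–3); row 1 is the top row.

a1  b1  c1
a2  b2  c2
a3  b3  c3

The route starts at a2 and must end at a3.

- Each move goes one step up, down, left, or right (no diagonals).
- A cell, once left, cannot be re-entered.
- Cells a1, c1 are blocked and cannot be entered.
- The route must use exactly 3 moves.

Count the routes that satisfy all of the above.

1

Need simple routes of exactly 3 moves from a2 to a3 (Manhattan distance 1, so 1 moves are spent on a detour and 1 undoing it).
Enumerating: a2 b2 b3 a3.
That gives 1 route.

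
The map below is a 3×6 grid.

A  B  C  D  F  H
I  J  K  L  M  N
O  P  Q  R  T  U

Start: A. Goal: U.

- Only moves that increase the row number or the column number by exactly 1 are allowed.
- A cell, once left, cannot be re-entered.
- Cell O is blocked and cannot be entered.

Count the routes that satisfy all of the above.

20

A right/down-only route from A to U makes exactly 2 down-moves and 5 right-moves in some order.
With no other constraints that would be C(7,2) = 21 routes.
Subtract routes through each blocked cell (inclusion–exclusion for overlaps): − through O: 1 → 20.
That gives 20 routes.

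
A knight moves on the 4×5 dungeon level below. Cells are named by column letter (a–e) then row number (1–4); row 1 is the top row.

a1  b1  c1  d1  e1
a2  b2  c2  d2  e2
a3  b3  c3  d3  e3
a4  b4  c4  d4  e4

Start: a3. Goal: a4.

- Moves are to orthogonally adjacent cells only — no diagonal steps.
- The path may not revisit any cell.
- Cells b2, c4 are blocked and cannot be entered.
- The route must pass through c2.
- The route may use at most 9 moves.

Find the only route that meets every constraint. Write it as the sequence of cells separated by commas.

The 9-move cap with required stops at c2 leaves no slack for detours.
Route from a3: up 2 to a1, right 2 to c1, down 2 to c3, left 1 to b3, down 1 to b4, left 1 to a4 — 9 moves in all.
Check: all required cells visited; 9 ≤ 9 moves.

a3, a2, a1, b1, c1, c2, c3, b3, b4, a4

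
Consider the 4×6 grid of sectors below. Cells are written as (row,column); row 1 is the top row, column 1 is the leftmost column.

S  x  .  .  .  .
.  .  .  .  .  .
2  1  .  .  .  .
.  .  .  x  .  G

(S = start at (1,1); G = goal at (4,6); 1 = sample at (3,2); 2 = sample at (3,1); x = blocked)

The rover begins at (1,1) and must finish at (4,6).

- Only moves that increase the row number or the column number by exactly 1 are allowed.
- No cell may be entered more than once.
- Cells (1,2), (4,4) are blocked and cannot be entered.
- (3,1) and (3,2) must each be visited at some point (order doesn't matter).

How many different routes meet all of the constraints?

A right/down-only route from (1,1) to (4,6) makes exactly 3 down-moves and 5 right-moves in some order.
With no other constraints that would be C(8,3) = 56 routes.
A monotone route can only reach the required cells in the order (3,1), (3,2), so split there and multiply the segment counts (each segment already excludes blocked cells): (1,1)→(3,1): 1; (3,1)→(3,2): 1; (3,2)→(4,6): 2; product = 2.
That gives 2 routes.

2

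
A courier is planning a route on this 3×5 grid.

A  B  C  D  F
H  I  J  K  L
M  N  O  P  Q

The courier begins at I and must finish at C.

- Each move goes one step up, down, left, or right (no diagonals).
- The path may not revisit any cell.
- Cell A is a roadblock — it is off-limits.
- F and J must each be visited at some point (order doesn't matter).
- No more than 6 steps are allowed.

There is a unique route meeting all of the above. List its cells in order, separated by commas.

The 6-move cap with required stops at F, J leaves no slack for detours.
Route from I: right 3 to L, up 1 to F, left 2 to C — 6 moves in all.
Check: all required cells visited; 6 ≤ 6 moves.

I, J, K, L, F, D, C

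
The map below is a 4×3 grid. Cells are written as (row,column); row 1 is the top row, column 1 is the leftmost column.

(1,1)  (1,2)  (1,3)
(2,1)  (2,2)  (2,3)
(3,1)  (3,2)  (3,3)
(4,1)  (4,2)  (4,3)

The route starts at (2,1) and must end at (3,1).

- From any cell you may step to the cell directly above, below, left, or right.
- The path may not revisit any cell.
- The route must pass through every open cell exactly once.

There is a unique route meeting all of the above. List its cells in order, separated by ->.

Need to visit all 12 open cells exactly once, starting at (2,1) and ending at (3,1).
Cell (4,1) has only two open neighbours ((3,1) and (4,2)), so the path must pass straight through it: one of those is the cell it's entered from and the other is where it exits.
Route from (2,1): up to (1,1), 2× right (reaching (1,3)), down to (2,3), left to (2,2), down to (3,2), right to (3,3), down to (4,3), 2× left (reaching (4,1)), up to (3,1) — 11 moves in all.
Check: all 12 open cells covered.

(2,1) -> (1,1) -> (1,2) -> (1,3) -> (2,3) -> (2,2) -> (3,2) -> (3,3) -> (4,3) -> (4,2) -> (4,1) -> (3,1)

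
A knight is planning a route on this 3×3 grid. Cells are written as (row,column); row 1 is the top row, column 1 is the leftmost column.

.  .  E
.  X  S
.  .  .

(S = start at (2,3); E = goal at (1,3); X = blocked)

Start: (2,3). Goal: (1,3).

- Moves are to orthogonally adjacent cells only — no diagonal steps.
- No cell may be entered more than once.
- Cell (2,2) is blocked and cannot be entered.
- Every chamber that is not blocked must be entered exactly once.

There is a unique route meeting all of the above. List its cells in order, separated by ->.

Need to visit all 8 open cells exactly once, starting at (2,3) and ending at (1,3).
Route from (2,3): down 1 to (3,3), left 2 to (3,1), up 2 to (1,1), right 2 to (1,3) — 7 moves in all.
Check: all 8 open cells covered.

(2,3) -> (3,3) -> (3,2) -> (3,1) -> (2,1) -> (1,1) -> (1,2) -> (1,3)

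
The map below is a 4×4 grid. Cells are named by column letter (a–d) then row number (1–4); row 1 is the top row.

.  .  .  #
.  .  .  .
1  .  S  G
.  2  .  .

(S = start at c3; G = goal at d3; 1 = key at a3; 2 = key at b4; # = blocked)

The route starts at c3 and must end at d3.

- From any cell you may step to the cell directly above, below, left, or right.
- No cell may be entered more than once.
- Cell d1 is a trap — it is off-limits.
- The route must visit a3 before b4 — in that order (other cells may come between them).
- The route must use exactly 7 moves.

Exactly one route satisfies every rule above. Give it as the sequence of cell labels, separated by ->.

The waypoints must appear in the order a3, b4, with no cell reused.
Route from c3: 2× left (reaching a3), down to a4, 3× right (reaching d4), up to d3 — 7 moves in all.
Check: order respected (1 at step 2, 2 at step 4); 7 moves as required.

c3 -> b3 -> a3 -> a4 -> b4 -> c4 -> d4 -> d3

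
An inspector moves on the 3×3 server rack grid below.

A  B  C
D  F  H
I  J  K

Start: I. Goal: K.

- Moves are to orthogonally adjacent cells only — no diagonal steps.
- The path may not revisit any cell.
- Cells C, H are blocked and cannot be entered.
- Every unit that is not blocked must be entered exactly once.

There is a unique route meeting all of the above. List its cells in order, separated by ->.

I -> D -> A -> B -> F -> J -> K

Need to visit all 7 open cells exactly once, starting at I and ending at K.
Cell B has only two open neighbours (F and A), so the path must pass straight through it: one of those is the cell it's entered from and the other is where it exits.
Route from I: 2× up (reaching A), right to B, 2× down (reaching J), right to K — 6 moves in all.
Check: all 7 open cells covered.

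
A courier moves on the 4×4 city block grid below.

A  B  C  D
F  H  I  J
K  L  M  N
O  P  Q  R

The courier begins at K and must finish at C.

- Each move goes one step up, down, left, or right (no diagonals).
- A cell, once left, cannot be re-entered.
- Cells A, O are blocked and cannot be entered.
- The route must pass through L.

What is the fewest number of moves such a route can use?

4

Any route passes through L somewhere between K and C. Summing Manhattan distances along the two legs (K → L → C) gives a lower bound of 1 + 3 = 4 moves.
A route of 4 moves achieves this: K → L → H → B → C.
Since 4 matches the lower bound, it is optimal.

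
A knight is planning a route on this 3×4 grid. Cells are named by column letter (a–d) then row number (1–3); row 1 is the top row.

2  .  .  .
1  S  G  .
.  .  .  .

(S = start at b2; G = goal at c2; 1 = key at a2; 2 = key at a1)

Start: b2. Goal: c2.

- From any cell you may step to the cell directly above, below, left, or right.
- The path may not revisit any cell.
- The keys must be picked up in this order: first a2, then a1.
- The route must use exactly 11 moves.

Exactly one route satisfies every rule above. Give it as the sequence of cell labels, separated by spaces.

The waypoints must appear in the order a2, a1, with no cell reused.
Route from b2: down 1 to b3, left 1 to a3, up 2 to a1, right 3 to d1, down 2 to d3, left 1 to c3, up 1 to c2 — 11 moves in all.
Check: order respected (1 at step 3, 2 at step 4); 11 moves as required.

b2 b3 a3 a2 a1 b1 c1 d1 d2 d3 c3 c2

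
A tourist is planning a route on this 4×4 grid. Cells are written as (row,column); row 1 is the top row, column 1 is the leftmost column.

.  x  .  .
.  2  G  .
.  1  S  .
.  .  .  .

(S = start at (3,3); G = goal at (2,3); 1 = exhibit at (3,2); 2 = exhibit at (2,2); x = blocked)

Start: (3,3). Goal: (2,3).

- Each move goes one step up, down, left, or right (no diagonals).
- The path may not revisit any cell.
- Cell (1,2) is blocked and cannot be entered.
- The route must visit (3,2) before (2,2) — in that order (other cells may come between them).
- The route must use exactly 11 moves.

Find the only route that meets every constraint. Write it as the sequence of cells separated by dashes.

The waypoints must appear in the order (3,2), (2,2), with no cell reused.
Route from (3,3): left to (3,2), up to (2,2), left to (2,1), 2× down (reaching (4,1)), 3× right (reaching (4,4)), 2× up (reaching (2,4)), left to (2,3) — 11 moves in all.
Check: order respected (1 at step 1, 2 at step 2); 11 moves as required.

(3,3) - (3,2) - (2,2) - (2,1) - (3,1) - (4,1) - (4,2) - (4,3) - (4,4) - (3,4) - (2,4) - (2,3)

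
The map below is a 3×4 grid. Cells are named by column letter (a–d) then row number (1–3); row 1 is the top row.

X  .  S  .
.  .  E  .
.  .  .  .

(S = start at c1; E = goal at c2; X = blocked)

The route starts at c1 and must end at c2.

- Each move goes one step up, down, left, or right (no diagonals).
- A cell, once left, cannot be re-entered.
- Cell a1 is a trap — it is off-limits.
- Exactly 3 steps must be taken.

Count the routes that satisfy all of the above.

2

Need simple routes of exactly 3 moves from c1 to c2 (Manhattan distance 1, so 1 moves are spent on a detour and 1 undoing it).
Enumerating: c1 b1 b2 c2 | c1 d1 d2 c2.
That gives 2 routes.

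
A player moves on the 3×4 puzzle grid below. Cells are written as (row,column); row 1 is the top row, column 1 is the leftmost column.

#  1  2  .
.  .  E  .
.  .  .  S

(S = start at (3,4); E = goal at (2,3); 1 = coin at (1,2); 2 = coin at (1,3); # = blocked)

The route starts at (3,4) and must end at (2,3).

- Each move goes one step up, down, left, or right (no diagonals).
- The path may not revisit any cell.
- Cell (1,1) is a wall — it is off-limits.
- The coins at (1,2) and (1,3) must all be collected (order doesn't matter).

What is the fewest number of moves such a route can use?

6

Any route passes through (1,2) and (1,3) in some order between (3,4) and (2,3). Summing Manhattan distances along each leg and taking the cheapest ordering ((3,4) → (1,2) → (1,3) → (2,3)) gives a lower bound of 4 + 1 + 1 = 6 moves.
A route of 6 moves achieves this: (3,4) → (2,4) → (1,4) → (1,3) → (1,2) → (2,2) → (2,3).
Since 6 matches the lower bound, it is optimal.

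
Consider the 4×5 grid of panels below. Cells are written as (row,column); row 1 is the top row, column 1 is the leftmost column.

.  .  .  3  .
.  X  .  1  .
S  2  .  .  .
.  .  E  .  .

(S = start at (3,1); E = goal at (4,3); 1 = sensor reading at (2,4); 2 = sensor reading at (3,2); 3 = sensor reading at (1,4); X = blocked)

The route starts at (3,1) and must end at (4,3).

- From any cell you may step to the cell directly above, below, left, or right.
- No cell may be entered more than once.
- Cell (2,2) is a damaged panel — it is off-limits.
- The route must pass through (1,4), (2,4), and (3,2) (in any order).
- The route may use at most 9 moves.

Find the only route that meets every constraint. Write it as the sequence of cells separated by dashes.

The budget equals the shortest possible length, so every move has to be on a shortest route through the required cells.
Route from (3,1): right 2 to (3,3), up 2 to (1,3), right 1 to (1,4), down 3 to (4,4), left 1 to (4,3) — 9 moves in all.
Check: all required cells visited; 9 ≤ 9 moves.

(3,1) - (3,2) - (3,3) - (2,3) - (1,3) - (1,4) - (2,4) - (3,4) - (4,4) - (4,3)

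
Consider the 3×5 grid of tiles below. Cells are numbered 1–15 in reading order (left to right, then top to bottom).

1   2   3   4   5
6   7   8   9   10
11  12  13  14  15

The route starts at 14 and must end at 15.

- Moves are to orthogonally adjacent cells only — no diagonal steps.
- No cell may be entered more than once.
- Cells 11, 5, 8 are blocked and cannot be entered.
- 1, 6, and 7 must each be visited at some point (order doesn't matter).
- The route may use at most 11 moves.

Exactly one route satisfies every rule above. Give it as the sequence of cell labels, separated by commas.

14, 13, 12, 7, 6, 1, 2, 3, 4, 9, 10, 15

Any route must reach 1, 6, and 7 and still end at 15 within 11 moves, so the order of the required stops is forced.
Route from 14: 2× left (reaching 12), up to 7, left to 6, up to 1, 3× right (reaching 4), down to 9, right to 10, down to 15 — 11 moves in all.
Check: all required cells visited; 11 ≤ 11 moves.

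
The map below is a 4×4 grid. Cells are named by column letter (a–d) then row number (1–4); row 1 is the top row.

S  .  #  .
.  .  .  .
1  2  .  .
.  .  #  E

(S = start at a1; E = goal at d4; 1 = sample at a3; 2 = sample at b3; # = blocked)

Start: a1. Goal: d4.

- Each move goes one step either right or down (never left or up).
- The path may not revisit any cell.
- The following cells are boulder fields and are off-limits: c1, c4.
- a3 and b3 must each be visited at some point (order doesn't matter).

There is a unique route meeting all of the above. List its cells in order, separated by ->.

Moves only go right or down, so the column and row indices never decrease.
Route from a1: 2× down (reaching a3), 3× right (reaching d3), down to d4 — 6 moves in all.
Check: all required cells visited.

a1 -> a2 -> a3 -> b3 -> c3 -> d3 -> d4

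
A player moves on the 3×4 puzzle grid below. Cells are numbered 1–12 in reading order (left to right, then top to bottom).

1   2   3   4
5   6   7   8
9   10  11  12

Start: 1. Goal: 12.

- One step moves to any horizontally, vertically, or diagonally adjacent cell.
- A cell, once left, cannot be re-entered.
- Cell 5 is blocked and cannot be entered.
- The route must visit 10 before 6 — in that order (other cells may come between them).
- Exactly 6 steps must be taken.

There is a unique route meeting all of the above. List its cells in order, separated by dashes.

1 - 2 - 7 - 10 - 6 - 11 - 12

The waypoints must appear in the order 10, 6, with no cell reused.
Route from 1: right 1 to 2, down-right 1 to 7, down-left 1 to 10, up 1 to 6, down-right 1 to 11, right 1 to 12 — 6 moves in all.
Check: order respected (10 at step 3, 6 at step 4); 6 moves as required.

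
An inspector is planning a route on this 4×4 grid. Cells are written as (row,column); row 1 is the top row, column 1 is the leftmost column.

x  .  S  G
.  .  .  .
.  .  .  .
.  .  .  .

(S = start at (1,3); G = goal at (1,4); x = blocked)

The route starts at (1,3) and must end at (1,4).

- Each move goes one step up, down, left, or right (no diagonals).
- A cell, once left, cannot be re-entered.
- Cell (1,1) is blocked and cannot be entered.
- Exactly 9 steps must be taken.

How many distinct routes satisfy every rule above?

12

Need simple routes of exactly 9 moves from (1,3) to (1,4) (Manhattan distance 1, so 4 moves are spent on a detour and 4 undoing it).
Branch systematically from the start, pruning whenever the remaining move budget drops below the Manhattan distance to (1,4) or differs from it in parity. Grouping the completions by first move — via (2,3): 5; via (1,2): 7 (no valid completion starts via (1,4)) — and summing: 5 + 7 = 12.
That gives 12 routes.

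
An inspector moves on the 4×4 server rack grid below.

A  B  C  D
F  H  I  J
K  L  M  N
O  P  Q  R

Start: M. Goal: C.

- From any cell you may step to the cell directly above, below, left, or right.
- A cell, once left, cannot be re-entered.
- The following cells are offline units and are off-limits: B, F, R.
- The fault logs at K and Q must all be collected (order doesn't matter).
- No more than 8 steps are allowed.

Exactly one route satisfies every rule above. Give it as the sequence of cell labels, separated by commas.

Any route must reach K and Q and still end at C within 8 moves, so the order of the required stops is forced.
Route from M: down 1 to Q, left 2 to O, up 1 to K, right 1 to L, up 1 to H, right 1 to I, up 1 to C — 8 moves in all.
Check: all required cells visited; 8 ≤ 8 moves.

M, Q, P, O, K, L, H, I, C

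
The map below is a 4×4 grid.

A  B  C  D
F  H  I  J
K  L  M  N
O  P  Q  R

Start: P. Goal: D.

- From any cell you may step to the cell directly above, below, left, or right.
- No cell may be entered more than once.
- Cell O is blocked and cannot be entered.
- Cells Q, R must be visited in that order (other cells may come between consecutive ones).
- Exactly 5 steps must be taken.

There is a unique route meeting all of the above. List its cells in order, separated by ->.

The waypoints must appear in the order Q, R, with no cell reused.
Route from P: right 2 to R, up 3 to D — 5 moves in all.
Check: order respected (Q at step 1, R at step 2); 5 moves as required.

P -> Q -> R -> N -> J -> D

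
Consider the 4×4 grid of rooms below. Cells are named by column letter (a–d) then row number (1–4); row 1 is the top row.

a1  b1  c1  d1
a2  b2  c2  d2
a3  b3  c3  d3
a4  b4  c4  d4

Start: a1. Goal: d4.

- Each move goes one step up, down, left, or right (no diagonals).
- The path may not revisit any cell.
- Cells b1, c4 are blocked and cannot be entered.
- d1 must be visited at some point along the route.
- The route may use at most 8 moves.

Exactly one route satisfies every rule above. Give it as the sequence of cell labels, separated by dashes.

a1 - a2 - b2 - c2 - c1 - d1 - d2 - d3 - d4

The budget equals the shortest possible length, so every move has to be on a shortest route through the required cells.
Route from a1: down to a2, 2× right (reaching c2), up to c1, right to d1, 3× down (reaching d4) — 8 moves in all.
Check: all required cells visited; 8 ≤ 8 moves.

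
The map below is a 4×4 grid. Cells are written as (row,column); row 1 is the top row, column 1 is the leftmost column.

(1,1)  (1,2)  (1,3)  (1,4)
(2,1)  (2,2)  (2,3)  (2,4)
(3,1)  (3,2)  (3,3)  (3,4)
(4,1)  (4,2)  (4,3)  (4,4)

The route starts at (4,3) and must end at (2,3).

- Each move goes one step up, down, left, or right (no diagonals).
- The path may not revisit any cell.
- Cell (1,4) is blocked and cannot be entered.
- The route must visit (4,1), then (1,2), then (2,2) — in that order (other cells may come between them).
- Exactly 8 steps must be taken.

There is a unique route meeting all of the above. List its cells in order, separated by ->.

(4,3) -> (4,2) -> (4,1) -> (3,1) -> (2,1) -> (1,1) -> (1,2) -> (2,2) -> (2,3)

The waypoints must appear in the order (4,1), (1,2), (2,2), with no cell reused.
Route from (4,3): 2× left (reaching (4,1)), 3× up (reaching (1,1)), right to (1,2), down to (2,2), right to (2,3) — 8 moves in all.
Check: order respected ((4,1) at step 2, (1,2) at step 6, (2,2) at step 7); 8 moves as required.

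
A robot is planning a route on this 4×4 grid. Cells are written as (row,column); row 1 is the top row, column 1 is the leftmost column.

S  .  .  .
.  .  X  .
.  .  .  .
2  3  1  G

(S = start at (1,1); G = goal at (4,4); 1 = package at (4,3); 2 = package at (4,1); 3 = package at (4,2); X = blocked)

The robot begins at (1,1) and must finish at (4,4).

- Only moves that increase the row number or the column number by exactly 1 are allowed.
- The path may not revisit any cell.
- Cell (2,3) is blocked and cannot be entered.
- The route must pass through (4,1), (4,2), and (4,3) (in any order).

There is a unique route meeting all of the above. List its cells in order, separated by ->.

Moves only go right or down, so the column and row indices never decrease.
Route from (1,1): down 3 to (4,1), right 3 to (4,4) — 6 moves in all.
Check: all required cells visited.

(1,1) -> (2,1) -> (3,1) -> (4,1) -> (4,2) -> (4,3) -> (4,4)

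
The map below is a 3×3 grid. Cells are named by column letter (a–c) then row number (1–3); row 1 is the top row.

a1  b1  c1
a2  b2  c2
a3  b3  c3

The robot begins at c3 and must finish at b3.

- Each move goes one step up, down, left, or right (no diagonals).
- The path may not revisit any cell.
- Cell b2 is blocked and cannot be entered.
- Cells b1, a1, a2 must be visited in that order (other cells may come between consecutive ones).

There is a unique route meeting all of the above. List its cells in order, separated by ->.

c3 -> c2 -> c1 -> b1 -> a1 -> a2 -> a3 -> b3

The waypoints must appear in the order b1, a1, a2, with no cell reused.
Route from c3: 2× up (reaching c1), 2× left (reaching a1), 2× down (reaching a3), right to b3 — 7 moves in all.
Check: order respected (b1 at step 3, a1 at step 4, a2 at step 5).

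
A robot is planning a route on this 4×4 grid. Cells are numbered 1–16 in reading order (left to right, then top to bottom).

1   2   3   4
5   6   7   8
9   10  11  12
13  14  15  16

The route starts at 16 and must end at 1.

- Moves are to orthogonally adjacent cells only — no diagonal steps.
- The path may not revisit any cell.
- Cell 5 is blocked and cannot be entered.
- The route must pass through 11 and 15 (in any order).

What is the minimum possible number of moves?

6

Any route passes through 11 and 15 in some order between 16 and 1. Summing Manhattan distances along each leg and taking the cheapest ordering (16 → 15 → 11 → 1) gives a lower bound of 1 + 1 + 4 = 6 moves.
A route of 6 moves achieves this: 16 → 15 → 11 → 7 → 3 → 2 → 1.
Since 6 matches the lower bound, it is optimal.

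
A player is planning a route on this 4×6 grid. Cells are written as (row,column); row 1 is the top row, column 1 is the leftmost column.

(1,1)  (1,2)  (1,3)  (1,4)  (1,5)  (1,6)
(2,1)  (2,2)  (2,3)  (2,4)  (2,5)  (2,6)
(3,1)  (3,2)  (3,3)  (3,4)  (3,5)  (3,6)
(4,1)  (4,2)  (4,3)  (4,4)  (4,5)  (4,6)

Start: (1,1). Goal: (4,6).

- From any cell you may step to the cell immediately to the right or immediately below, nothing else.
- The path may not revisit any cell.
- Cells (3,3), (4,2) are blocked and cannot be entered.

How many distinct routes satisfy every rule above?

28

A right/down-only route from (1,1) to (4,6) makes exactly 3 down-moves and 5 right-moves in some order.
With no other constraints that would be C(8,3) = 56 routes.
Subtract routes through each blocked cell (inclusion–exclusion for overlaps): − through (3,3): 24 − through (4,2): 4 → 28.
That gives 28 routes.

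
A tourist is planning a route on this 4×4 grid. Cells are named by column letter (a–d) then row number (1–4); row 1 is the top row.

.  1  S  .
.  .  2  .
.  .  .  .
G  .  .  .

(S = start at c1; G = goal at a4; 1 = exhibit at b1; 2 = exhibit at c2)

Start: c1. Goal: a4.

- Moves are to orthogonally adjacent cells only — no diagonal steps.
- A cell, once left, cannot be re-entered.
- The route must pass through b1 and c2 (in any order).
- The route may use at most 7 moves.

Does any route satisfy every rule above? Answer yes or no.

One route that works: c1 → c2 → b2 → b1 → a1 → a2 → a3 → a4.

yes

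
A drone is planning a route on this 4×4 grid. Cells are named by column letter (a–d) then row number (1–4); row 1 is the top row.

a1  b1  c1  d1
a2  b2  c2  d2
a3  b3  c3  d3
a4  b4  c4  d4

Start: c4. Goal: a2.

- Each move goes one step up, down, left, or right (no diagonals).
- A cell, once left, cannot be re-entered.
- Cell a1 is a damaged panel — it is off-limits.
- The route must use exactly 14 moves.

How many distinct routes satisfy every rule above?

Need simple routes of exactly 14 moves from c4 to a2 (Manhattan distance 4, so 5 moves are spent on a detour and 5 undoing it).
Enumerating: c4 d4 d3 d2 d1 c1 b1 b2 c2 c3 b3 b4 a4 a3 a2 | c4 d4 d3 c3 c2 d2 d1 c1 b1 b2 b3 b4 a4 a3 a2.
That gives 2 routes.

2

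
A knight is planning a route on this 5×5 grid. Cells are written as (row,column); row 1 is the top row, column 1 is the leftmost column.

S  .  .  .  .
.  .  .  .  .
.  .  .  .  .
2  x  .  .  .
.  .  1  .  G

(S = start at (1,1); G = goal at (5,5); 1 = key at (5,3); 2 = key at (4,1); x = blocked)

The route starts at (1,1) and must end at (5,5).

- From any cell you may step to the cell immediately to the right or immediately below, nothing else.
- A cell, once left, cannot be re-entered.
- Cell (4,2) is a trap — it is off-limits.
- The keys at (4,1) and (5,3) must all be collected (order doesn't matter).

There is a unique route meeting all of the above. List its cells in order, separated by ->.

(1,1) -> (2,1) -> (3,1) -> (4,1) -> (5,1) -> (5,2) -> (5,3) -> (5,4) -> (5,5)

Moves only go right or down, so the column and row indices never decrease.
Route from (1,1): down 4 to (5,1), right 4 to (5,5) — 8 moves in all.
Check: all required cells visited.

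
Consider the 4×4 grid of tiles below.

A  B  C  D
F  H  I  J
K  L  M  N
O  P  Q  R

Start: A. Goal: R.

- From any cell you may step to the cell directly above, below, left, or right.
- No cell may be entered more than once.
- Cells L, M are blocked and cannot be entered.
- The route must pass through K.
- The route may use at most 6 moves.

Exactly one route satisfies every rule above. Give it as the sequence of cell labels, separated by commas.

The budget equals the shortest possible length, so every move has to be on a shortest route through the required cells.
Route from A: down 3 to O, right 3 to R — 6 moves in all.
Check: all required cells visited; 6 ≤ 6 moves.

A, F, K, O, P, Q, R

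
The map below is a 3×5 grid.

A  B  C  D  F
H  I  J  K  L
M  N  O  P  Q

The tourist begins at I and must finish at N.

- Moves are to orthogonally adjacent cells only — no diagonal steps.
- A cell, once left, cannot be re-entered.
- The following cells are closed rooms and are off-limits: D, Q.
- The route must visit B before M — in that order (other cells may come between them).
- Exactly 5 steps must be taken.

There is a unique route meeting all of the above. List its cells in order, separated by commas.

I, B, A, H, M, N

The waypoints must appear in the order B, M, with no cell reused.
Route from I: up 1 to B, left 1 to A, down 2 to M, right 1 to N — 5 moves in all.
Check: order respected (B at step 1, M at step 4); 5 moves as required.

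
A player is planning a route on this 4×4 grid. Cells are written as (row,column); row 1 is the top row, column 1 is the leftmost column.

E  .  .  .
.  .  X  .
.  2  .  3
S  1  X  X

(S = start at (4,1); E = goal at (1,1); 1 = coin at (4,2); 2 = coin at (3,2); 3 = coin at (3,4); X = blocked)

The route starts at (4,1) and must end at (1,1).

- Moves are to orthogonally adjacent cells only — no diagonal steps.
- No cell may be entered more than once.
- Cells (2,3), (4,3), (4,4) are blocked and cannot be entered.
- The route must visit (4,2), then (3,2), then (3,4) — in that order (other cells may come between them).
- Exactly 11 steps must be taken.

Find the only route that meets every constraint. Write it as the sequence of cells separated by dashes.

(4,1) - (4,2) - (3,2) - (3,3) - (3,4) - (2,4) - (1,4) - (1,3) - (1,2) - (2,2) - (2,1) - (1,1)

The waypoints must appear in the order (4,2), (3,2), (3,4), with no cell reused.
Route from (4,1): right 1 to (4,2), up 1 to (3,2), right 2 to (3,4), up 2 to (1,4), left 2 to (1,2), down 1 to (2,2), left 1 to (2,1), up 1 to (1,1) — 11 moves in all.
Check: order respected (1 at step 1, 2 at step 2, 3 at step 4); 11 moves as required.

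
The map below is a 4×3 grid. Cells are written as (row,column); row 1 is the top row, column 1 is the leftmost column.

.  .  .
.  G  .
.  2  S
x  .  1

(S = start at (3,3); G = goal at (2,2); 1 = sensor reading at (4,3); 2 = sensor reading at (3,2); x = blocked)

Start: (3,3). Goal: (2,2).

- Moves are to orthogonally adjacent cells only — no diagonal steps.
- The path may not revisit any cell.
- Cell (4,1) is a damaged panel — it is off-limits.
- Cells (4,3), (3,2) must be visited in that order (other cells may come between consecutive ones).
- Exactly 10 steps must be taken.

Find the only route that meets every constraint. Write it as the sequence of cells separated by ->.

The waypoints must appear in the order (4,3), (3,2), with no cell reused.
Route from (3,3): down to (4,3), left to (4,2), up to (3,2), left to (3,1), 2× up (reaching (1,1)), 2× right (reaching (1,3)), down to (2,3), left to (2,2) — 10 moves in all.
Check: order respected (1 at step 1, 2 at step 3); 10 moves as required.

(3,3) -> (4,3) -> (4,2) -> (3,2) -> (3,1) -> (2,1) -> (1,1) -> (1,2) -> (1,3) -> (2,3) -> (2,2)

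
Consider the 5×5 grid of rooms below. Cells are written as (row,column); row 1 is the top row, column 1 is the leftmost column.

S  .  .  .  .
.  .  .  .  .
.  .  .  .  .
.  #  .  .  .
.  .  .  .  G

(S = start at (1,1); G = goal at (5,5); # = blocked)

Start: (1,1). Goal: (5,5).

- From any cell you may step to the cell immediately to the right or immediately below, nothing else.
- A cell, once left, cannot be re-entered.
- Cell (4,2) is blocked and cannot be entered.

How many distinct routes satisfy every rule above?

A right/down-only route from (1,1) to (5,5) makes exactly 4 down-moves and 4 right-moves in some order.
With no other constraints that would be C(8,4) = 70 routes.
Subtract routes through each blocked cell (inclusion–exclusion for overlaps): − through (4,2): 16 → 54.
That gives 54 routes.

54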